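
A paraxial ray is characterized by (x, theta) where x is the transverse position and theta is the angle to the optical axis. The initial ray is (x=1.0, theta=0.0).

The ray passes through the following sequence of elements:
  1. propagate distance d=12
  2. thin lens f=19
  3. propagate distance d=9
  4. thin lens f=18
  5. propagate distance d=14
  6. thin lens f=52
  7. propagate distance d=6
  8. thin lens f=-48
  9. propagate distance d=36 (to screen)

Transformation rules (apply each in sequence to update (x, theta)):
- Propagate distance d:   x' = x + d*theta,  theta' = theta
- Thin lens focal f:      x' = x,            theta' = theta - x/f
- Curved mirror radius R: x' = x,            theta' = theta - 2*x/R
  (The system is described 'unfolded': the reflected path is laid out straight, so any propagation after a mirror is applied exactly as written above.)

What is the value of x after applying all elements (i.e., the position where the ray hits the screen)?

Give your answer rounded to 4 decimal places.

Answer: -4.3375

Derivation:
Initial: x=1.0000 theta=0.0000
After 1 (propagate distance d=12): x=1.0000 theta=0.0000
After 2 (thin lens f=19): x=1.0000 theta=-1/19 (≈-0.0526)
After 3 (propagate distance d=9): x=10/19 (≈0.5263) theta=-1/19 (≈-0.0526)
After 4 (thin lens f=18): x=10/19 (≈0.5263) theta=-14/171 (≈-0.0819)
After 5 (propagate distance d=14): x=-106/171 (≈-0.6199) theta=-14/171 (≈-0.0819)
After 6 (thin lens f=52): x=-106/171 (≈-0.6199) theta=-311/4446 (≈-0.0700)
After 7 (propagate distance d=6): x=-2311/2223 (≈-1.0396) theta=-311/4446 (≈-0.0700)
After 8 (thin lens f=-48): x=-2311/2223 (≈-1.0396) theta=-9775/106704 (≈-0.0916)
After 9 (propagate distance d=36 (to screen)): x=-38569/8892 (≈-4.3375) theta=-9775/106704 (≈-0.0916)
Rounded to 4 decimal places: x = -4.3375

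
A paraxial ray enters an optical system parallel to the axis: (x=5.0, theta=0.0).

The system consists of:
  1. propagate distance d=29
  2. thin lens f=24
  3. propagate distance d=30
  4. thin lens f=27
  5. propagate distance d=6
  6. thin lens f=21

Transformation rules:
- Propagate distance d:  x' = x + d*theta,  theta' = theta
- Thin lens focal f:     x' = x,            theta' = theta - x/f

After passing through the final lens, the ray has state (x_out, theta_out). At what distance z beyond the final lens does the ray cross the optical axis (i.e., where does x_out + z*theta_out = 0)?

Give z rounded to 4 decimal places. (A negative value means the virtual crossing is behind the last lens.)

Initial: x=5.0000 theta=0.0000
After 1 (propagate distance d=29): x=5.0000 theta=0.0000
After 2 (thin lens f=24): x=5.0000 theta=-5/24 (≈-0.2083)
After 3 (propagate distance d=30): x=-1.2500 theta=-5/24 (≈-0.2083)
After 4 (thin lens f=27): x=-1.2500 theta=-35/216 (≈-0.1620)
After 5 (propagate distance d=6): x=-20/9 (≈-2.2222) theta=-35/216 (≈-0.1620)
After 6 (thin lens f=21): x=-20/9 (≈-2.2222) theta=-85/1512 (≈-0.0562)
z_focus = -x_out/theta_out = -(-20/9)/(-85/1512) = -672/17 ≈ -39.5294
Rounded to 4 decimal places: z = -39.5294

Answer: -39.5294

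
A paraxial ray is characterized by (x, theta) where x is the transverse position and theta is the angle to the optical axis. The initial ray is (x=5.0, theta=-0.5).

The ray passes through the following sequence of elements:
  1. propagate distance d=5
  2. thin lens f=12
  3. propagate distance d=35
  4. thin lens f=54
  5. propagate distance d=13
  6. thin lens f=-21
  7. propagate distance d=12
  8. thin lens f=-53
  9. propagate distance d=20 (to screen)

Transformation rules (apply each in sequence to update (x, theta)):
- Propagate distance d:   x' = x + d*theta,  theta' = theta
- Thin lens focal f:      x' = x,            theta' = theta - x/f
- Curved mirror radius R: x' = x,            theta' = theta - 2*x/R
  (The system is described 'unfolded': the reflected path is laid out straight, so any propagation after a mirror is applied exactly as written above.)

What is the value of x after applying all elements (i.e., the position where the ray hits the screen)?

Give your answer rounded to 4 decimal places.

Answer: -92.2479

Derivation:
Initial: x=5.0000 theta=-0.5000
After 1 (propagate distance d=5): x=2.5000 theta=-0.5000
After 2 (thin lens f=12): x=2.5000 theta=-17/24 (≈-0.7083)
After 3 (propagate distance d=35): x=-535/24 (≈-22.2917) theta=-17/24 (≈-0.7083)
After 4 (thin lens f=54): x=-535/24 (≈-22.2917) theta=-383/1296 (≈-0.2955)
After 5 (propagate distance d=13): x=-33869/1296 (≈-26.1335) theta=-383/1296 (≈-0.2955)
After 6 (thin lens f=-21): x=-33869/1296 (≈-26.1335) theta=-5239/3402 (≈-1.5400)
After 7 (propagate distance d=12): x=-404731/9072 (≈-44.6132) theta=-5239/3402 (≈-1.5400)
After 8 (thin lens f=-53): x=-404731/9072 (≈-44.6132) theta=-3435529/1442448 (≈-2.3817)
After 9 (propagate distance d=20 (to screen)): x=-133062809/1442448 (≈-92.2479) theta=-3435529/1442448 (≈-2.3817)
Rounded to 4 decimal places: x = -92.2479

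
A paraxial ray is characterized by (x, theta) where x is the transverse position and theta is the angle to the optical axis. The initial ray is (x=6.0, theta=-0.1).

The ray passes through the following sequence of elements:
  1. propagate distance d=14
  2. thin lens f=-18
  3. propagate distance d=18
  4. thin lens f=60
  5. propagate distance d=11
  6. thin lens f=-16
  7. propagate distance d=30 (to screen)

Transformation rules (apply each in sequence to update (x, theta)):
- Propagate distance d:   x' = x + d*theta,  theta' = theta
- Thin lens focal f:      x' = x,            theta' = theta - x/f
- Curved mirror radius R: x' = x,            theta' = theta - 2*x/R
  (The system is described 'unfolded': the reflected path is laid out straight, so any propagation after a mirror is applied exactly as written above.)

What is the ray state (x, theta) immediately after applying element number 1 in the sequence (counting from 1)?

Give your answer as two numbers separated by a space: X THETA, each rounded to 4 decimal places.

Answer: 4.6000 -0.1000

Derivation:
Initial: x=6.0000 theta=-0.1000
After 1 (propagate distance d=14): x=4.6000 theta=-0.1000
Rounded to 4 decimal places: x = 4.6000, theta = -0.1000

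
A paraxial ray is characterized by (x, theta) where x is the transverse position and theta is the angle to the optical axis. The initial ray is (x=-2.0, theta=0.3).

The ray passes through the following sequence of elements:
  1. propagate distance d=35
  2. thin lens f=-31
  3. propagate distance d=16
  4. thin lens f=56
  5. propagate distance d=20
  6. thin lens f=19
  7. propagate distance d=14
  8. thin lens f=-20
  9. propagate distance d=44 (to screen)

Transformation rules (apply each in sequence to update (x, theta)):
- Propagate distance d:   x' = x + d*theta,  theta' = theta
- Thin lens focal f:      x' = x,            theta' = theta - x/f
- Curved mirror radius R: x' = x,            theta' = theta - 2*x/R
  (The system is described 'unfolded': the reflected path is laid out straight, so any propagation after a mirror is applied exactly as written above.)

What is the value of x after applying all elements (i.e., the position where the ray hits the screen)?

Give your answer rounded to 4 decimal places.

Answer: -10.7381

Derivation:
Initial: x=-2.0000 theta=0.3000
After 1 (propagate distance d=35): x=8.5000 theta=0.3000
After 2 (thin lens f=-31): x=8.5000 theta=89/155 (≈0.5742)
After 3 (propagate distance d=16): x=5483/310 (≈17.6871) theta=89/155 (≈0.5742)
After 4 (thin lens f=56): x=5483/310 (≈17.6871) theta=897/3472 (≈0.2584)
After 5 (propagate distance d=20): x=99187/4340 (≈22.8541) theta=897/3472 (≈0.2584)
After 6 (thin lens f=19): x=99187/4340 (≈22.8541) theta=-311533/329840 (≈-0.9445)
After 7 (propagate distance d=14): x=317675/32984 (≈9.6312) theta=-311533/329840 (≈-0.9445)
After 8 (thin lens f=-20): x=317675/32984 (≈9.6312) theta=-305391/659680 (≈-0.4629)
After 9 (propagate distance d=44 (to screen)): x=-885463/82460 (≈-10.7381) theta=-305391/659680 (≈-0.4629)
Rounded to 4 decimal places: x = -10.7381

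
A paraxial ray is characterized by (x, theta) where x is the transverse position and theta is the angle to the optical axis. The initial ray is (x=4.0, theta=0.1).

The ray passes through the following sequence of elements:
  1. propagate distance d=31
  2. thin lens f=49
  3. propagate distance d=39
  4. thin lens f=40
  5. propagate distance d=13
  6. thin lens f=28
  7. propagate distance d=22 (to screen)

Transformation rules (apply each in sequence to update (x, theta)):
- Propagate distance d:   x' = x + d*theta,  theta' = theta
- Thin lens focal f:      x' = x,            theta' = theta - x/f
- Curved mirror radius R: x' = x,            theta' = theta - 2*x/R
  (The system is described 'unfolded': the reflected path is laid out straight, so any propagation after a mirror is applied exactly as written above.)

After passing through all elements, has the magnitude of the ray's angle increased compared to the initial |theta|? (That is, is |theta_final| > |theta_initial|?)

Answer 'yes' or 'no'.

Initial: x=4.0000 theta=0.1000
After 1 (propagate distance d=31): x=7.1000 theta=0.1000
After 2 (thin lens f=49): x=7.1000 theta=-11/245 (≈-0.0449)
After 3 (propagate distance d=39): x=2621/490 (≈5.3490) theta=-11/245 (≈-0.0449)
After 4 (thin lens f=40): x=2621/490 (≈5.3490) theta=-3501/19600 (≈-0.1786)
After 5 (propagate distance d=13): x=59327/19600 (≈3.0269) theta=-3501/19600 (≈-0.1786)
After 6 (thin lens f=28): x=59327/19600 (≈3.0269) theta=-31471/109760 (≈-0.2867)
After 7 (propagate distance d=22 (to screen)): x=-900327/274400 (≈-3.2811) theta=-31471/109760 (≈-0.2867)
|theta_initial|=0.1000 |theta_final|=31471/109760 (≈0.2867) -> increased

Answer: yes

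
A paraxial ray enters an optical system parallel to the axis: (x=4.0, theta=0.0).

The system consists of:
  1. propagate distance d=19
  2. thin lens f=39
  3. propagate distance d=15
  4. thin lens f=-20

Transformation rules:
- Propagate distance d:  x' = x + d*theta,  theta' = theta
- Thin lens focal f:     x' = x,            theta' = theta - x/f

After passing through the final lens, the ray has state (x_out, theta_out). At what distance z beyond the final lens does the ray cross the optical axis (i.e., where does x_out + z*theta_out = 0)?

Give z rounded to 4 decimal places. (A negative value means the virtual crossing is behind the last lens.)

Answer: -120.0000

Derivation:
Initial: x=4.0000 theta=0.0000
After 1 (propagate distance d=19): x=4.0000 theta=0.0000
After 2 (thin lens f=39): x=4.0000 theta=-4/39 (≈-0.1026)
After 3 (propagate distance d=15): x=32/13 (≈2.4615) theta=-4/39 (≈-0.1026)
After 4 (thin lens f=-20): x=32/13 (≈2.4615) theta=4/195 (≈0.0205)
z_focus = -x_out/theta_out = -(32/13)/(4/195) = -120.0000
Rounded to 4 decimal places: z = -120.0000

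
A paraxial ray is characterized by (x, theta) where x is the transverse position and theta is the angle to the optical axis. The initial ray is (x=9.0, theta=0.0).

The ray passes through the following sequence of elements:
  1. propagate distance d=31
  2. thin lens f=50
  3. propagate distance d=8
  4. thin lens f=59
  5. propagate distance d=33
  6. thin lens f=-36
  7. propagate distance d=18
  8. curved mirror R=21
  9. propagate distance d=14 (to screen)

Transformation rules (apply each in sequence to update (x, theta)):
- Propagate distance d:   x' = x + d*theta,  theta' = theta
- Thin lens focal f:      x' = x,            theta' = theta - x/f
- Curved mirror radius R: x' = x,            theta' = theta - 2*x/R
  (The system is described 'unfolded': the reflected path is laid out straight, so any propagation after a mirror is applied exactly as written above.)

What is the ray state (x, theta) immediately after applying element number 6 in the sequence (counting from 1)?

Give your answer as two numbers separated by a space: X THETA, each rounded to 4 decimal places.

Answer: -2.6085 -0.3806

Derivation:
Initial: x=9.0000 theta=0.0000
After 1 (propagate distance d=31): x=9.0000 theta=0.0000
After 2 (thin lens f=50): x=9.0000 theta=-0.1800
After 3 (propagate distance d=8): x=7.5600 theta=-0.1800
After 4 (thin lens f=59): x=7.5600 theta=-909/2950 (≈-0.3081)
After 5 (propagate distance d=33): x=-1539/590 (≈-2.6085) theta=-909/2950 (≈-0.3081)
After 6 (thin lens f=-36): x=-1539/590 (≈-2.6085) theta=-4491/11800 (≈-0.3806)
Rounded to 4 decimal places: x = -2.6085, theta = -0.3806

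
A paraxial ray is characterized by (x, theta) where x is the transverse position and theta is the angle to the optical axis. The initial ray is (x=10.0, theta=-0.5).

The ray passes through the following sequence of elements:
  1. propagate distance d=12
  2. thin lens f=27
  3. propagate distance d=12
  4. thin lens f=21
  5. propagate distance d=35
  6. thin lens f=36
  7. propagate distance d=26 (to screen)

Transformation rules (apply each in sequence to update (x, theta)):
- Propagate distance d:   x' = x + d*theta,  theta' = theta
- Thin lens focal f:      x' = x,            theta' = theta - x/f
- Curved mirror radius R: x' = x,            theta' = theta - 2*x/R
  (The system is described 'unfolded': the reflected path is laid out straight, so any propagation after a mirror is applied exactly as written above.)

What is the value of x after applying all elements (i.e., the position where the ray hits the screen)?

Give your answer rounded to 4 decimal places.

Answer: -17.7765

Derivation:
Initial: x=10.0000 theta=-0.5000
After 1 (propagate distance d=12): x=4.0000 theta=-0.5000
After 2 (thin lens f=27): x=4.0000 theta=-35/54 (≈-0.6481)
After 3 (propagate distance d=12): x=-34/9 (≈-3.7778) theta=-35/54 (≈-0.6481)
After 4 (thin lens f=21): x=-34/9 (≈-3.7778) theta=-59/126 (≈-0.4683)
After 5 (propagate distance d=35): x=-121/6 (≈-20.1667) theta=-59/126 (≈-0.4683)
After 6 (thin lens f=36): x=-121/6 (≈-20.1667) theta=139/1512 (≈0.0919)
After 7 (propagate distance d=26 (to screen)): x=-13439/756 (≈-17.7765) theta=139/1512 (≈0.0919)
Rounded to 4 decimal places: x = -17.7765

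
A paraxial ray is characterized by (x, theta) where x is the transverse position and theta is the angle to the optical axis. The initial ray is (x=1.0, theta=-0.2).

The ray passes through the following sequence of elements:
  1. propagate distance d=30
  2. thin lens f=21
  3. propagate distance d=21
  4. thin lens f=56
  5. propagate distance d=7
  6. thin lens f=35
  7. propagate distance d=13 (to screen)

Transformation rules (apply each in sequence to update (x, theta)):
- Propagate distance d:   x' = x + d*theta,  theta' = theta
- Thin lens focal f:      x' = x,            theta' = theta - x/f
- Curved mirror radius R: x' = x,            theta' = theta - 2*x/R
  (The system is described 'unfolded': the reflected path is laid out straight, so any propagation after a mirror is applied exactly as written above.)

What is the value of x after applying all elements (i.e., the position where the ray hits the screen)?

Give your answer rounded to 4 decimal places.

Initial: x=1.0000 theta=-0.2000
After 1 (propagate distance d=30): x=-5.0000 theta=-0.2000
After 2 (thin lens f=21): x=-5.0000 theta=4/105 (≈0.0381)
After 3 (propagate distance d=21): x=-4.2000 theta=4/105 (≈0.0381)
After 4 (thin lens f=56): x=-4.2000 theta=19/168 (≈0.1131)
After 5 (propagate distance d=7): x=-409/120 (≈-3.4083) theta=19/168 (≈0.1131)
After 6 (thin lens f=35): x=-409/120 (≈-3.4083) theta=221/1050 (≈0.2105)
After 7 (propagate distance d=13 (to screen)): x=-941/1400 (≈-0.6721) theta=221/1050 (≈0.2105)
Rounded to 4 decimal places: x = -0.6721

Answer: -0.6721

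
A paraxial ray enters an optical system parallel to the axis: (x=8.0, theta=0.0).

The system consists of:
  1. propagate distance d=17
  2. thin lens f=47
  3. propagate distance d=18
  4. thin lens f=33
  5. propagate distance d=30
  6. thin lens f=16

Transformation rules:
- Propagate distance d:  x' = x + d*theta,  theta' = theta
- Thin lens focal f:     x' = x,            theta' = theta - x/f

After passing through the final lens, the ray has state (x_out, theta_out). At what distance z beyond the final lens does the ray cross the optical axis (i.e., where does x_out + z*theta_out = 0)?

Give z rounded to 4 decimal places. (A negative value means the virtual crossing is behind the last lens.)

Answer: -162.3371

Derivation:
Initial: x=8.0000 theta=0.0000
After 1 (propagate distance d=17): x=8.0000 theta=0.0000
After 2 (thin lens f=47): x=8.0000 theta=-8/47 (≈-0.1702)
After 3 (propagate distance d=18): x=232/47 (≈4.9362) theta=-8/47 (≈-0.1702)
After 4 (thin lens f=33): x=232/47 (≈4.9362) theta=-496/1551 (≈-0.3198)
After 5 (propagate distance d=30): x=-2408/517 (≈-4.6576) theta=-496/1551 (≈-0.3198)
After 6 (thin lens f=16): x=-2408/517 (≈-4.6576) theta=-89/3102 (≈-0.0287)
z_focus = -x_out/theta_out = -(-2408/517)/(-89/3102) = -14448/89 ≈ -162.3371
Rounded to 4 decimal places: z = -162.3371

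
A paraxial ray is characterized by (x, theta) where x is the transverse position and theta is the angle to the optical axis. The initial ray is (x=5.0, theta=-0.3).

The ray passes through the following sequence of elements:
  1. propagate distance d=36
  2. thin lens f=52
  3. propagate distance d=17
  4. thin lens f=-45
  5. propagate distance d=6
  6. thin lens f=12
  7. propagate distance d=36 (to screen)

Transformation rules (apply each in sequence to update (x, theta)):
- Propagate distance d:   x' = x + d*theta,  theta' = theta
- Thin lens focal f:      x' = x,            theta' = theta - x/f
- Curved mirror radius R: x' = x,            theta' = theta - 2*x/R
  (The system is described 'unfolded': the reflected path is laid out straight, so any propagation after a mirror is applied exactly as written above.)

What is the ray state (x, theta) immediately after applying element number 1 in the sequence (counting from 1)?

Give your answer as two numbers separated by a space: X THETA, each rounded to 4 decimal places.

Initial: x=5.0000 theta=-0.3000
After 1 (propagate distance d=36): x=-5.8000 theta=-0.3000
Rounded to 4 decimal places: x = -5.8000, theta = -0.3000

Answer: -5.8000 -0.3000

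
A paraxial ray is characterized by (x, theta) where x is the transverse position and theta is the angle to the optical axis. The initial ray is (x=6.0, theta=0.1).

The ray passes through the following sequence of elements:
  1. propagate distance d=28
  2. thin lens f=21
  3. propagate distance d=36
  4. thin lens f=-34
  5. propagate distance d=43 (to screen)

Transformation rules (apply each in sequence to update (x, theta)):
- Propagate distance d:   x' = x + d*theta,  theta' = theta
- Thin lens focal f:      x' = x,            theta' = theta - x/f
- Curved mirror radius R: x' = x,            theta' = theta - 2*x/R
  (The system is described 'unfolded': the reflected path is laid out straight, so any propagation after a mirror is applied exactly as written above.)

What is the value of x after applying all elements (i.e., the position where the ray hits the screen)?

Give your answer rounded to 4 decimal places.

Answer: -19.8014

Derivation:
Initial: x=6.0000 theta=0.1000
After 1 (propagate distance d=28): x=8.8000 theta=0.1000
After 2 (thin lens f=21): x=8.8000 theta=-67/210 (≈-0.3190)
After 3 (propagate distance d=36): x=-94/35 (≈-2.6857) theta=-67/210 (≈-0.3190)
After 4 (thin lens f=-34): x=-94/35 (≈-2.6857) theta=-203/510 (≈-0.3980)
After 5 (propagate distance d=43 (to screen)): x=-70691/3570 (≈-19.8014) theta=-203/510 (≈-0.3980)
Rounded to 4 decimal places: x = -19.8014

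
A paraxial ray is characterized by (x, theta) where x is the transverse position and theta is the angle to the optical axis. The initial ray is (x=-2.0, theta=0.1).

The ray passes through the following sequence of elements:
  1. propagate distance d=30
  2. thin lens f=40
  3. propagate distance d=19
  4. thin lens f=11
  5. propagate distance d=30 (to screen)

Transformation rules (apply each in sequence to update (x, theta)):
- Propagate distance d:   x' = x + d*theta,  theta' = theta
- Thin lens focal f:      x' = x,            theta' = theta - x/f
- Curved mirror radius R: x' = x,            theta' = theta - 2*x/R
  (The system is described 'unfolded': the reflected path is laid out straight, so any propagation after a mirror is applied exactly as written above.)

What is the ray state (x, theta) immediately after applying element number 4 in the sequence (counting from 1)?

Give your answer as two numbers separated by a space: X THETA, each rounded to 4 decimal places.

Initial: x=-2.0000 theta=0.1000
After 1 (propagate distance d=30): x=1.0000 theta=0.1000
After 2 (thin lens f=40): x=1.0000 theta=0.0750
After 3 (propagate distance d=19): x=2.4250 theta=0.0750
After 4 (thin lens f=11): x=2.4250 theta=-8/55 (≈-0.1455)
Rounded to 4 decimal places: x = 2.4250, theta = -0.1455

Answer: 2.4250 -0.1455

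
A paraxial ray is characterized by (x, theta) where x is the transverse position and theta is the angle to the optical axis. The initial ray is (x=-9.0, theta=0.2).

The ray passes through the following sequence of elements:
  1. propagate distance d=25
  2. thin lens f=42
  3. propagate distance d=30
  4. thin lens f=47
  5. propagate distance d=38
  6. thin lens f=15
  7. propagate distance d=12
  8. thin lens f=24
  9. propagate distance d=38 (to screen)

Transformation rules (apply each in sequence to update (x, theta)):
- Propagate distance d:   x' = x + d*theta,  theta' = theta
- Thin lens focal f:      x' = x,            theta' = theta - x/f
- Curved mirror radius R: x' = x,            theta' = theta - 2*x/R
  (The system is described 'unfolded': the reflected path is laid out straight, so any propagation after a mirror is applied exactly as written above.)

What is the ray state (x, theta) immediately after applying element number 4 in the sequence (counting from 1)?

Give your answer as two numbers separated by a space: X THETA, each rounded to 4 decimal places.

Answer: 4.8571 0.1919

Derivation:
Initial: x=-9.0000 theta=0.2000
After 1 (propagate distance d=25): x=-4.0000 theta=0.2000
After 2 (thin lens f=42): x=-4.0000 theta=31/105 (≈0.2952)
After 3 (propagate distance d=30): x=34/7 (≈4.8571) theta=31/105 (≈0.2952)
After 4 (thin lens f=47): x=34/7 (≈4.8571) theta=947/4935 (≈0.1919)
Rounded to 4 decimal places: x = 4.8571, theta = 0.1919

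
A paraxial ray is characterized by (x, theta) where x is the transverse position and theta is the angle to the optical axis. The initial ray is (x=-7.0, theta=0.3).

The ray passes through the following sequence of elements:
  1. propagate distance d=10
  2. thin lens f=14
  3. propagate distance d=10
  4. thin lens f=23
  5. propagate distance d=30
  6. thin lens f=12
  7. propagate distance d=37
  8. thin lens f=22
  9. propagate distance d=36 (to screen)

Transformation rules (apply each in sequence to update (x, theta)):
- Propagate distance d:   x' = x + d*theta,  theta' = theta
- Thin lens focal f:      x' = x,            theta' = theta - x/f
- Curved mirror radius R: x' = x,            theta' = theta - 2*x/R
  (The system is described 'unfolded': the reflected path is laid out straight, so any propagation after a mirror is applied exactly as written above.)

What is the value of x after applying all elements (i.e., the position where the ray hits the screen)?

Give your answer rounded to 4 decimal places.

Initial: x=-7.0000 theta=0.3000
After 1 (propagate distance d=10): x=-4.0000 theta=0.3000
After 2 (thin lens f=14): x=-4.0000 theta=41/70 (≈0.5857)
After 3 (propagate distance d=10): x=13/7 (≈1.8571) theta=41/70 (≈0.5857)
After 4 (thin lens f=23): x=13/7 (≈1.8571) theta=813/1610 (≈0.5050)
After 5 (propagate distance d=30): x=2738/161 (≈17.0062) theta=813/1610 (≈0.5050)
After 6 (thin lens f=12): x=2738/161 (≈17.0062) theta=-2203/2415 (≈-0.9122)
After 7 (propagate distance d=37): x=-40441/2415 (≈-16.7458) theta=-2203/2415 (≈-0.9122)
After 8 (thin lens f=22): x=-40441/2415 (≈-16.7458) theta=-535/3542 (≈-0.1510)
After 9 (propagate distance d=36 (to screen)): x=-589301/26565 (≈-22.1834) theta=-535/3542 (≈-0.1510)
Rounded to 4 decimal places: x = -22.1834

Answer: -22.1834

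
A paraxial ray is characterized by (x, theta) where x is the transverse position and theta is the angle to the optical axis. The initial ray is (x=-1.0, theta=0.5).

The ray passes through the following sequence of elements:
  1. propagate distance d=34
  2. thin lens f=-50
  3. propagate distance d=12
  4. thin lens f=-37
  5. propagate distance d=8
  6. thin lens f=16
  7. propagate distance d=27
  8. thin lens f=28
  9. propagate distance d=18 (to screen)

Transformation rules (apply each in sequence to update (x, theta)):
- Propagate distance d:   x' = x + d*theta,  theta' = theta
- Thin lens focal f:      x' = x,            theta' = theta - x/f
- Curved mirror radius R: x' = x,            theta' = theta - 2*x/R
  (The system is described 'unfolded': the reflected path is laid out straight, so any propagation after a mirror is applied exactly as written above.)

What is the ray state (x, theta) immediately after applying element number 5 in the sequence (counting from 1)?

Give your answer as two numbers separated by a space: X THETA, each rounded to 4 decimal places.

Answer: 37.9870 1.5184

Derivation:
Initial: x=-1.0000 theta=0.5000
After 1 (propagate distance d=34): x=16.0000 theta=0.5000
After 2 (thin lens f=-50): x=16.0000 theta=0.8200
After 3 (propagate distance d=12): x=25.8400 theta=0.8200
After 4 (thin lens f=-37): x=25.8400 theta=2809/1850 (≈1.5184)
After 5 (propagate distance d=8): x=35138/925 (≈37.9870) theta=2809/1850 (≈1.5184)
Rounded to 4 decimal places: x = 37.9870, theta = 1.5184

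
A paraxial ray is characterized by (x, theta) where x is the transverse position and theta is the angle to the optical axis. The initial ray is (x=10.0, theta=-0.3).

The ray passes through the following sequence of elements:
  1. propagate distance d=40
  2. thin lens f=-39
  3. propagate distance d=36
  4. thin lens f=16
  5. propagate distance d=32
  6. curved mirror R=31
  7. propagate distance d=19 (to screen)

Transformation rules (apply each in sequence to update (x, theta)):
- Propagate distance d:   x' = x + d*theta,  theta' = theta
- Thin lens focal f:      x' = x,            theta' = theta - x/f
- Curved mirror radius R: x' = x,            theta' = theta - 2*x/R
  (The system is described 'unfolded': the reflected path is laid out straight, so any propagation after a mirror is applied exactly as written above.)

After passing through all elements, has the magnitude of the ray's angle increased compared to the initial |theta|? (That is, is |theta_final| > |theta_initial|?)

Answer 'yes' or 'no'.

Initial: x=10.0000 theta=-0.3000
After 1 (propagate distance d=40): x=-2.0000 theta=-0.3000
After 2 (thin lens f=-39): x=-2.0000 theta=-137/390 (≈-0.3513)
After 3 (propagate distance d=36): x=-952/65 (≈-14.6462) theta=-137/390 (≈-0.3513)
After 4 (thin lens f=16): x=-952/65 (≈-14.6462) theta=22/39 (≈0.5641)
After 5 (propagate distance d=32): x=664/195 (≈3.4051) theta=22/39 (≈0.5641)
After 6 (curved mirror R=31): x=664/195 (≈3.4051) theta=694/2015 (≈0.3444)
After 7 (propagate distance d=19 (to screen)): x=60142/6045 (≈9.9490) theta=694/2015 (≈0.3444)
|theta_initial|=0.3000 |theta_final|=694/2015 (≈0.3444) -> increased

Answer: yes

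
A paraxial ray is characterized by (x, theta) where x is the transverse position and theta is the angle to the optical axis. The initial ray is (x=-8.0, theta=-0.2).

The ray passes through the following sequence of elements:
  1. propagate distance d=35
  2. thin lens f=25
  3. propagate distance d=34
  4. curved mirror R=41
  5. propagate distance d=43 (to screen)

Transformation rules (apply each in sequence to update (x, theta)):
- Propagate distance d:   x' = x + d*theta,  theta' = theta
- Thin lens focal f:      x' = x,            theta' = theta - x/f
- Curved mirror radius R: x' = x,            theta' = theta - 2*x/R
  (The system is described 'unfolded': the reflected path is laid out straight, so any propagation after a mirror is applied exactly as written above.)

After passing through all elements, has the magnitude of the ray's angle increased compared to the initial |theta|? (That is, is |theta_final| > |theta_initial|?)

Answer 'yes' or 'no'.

Answer: yes

Derivation:
Initial: x=-8.0000 theta=-0.2000
After 1 (propagate distance d=35): x=-15.0000 theta=-0.2000
After 2 (thin lens f=25): x=-15.0000 theta=0.4000
After 3 (propagate distance d=34): x=-1.4000 theta=0.4000
After 4 (curved mirror R=41): x=-1.4000 theta=96/205 (≈0.4683)
After 5 (propagate distance d=43 (to screen)): x=3841/205 (≈18.7366) theta=96/205 (≈0.4683)
|theta_initial|=0.2000 |theta_final|=96/205 (≈0.4683) -> increased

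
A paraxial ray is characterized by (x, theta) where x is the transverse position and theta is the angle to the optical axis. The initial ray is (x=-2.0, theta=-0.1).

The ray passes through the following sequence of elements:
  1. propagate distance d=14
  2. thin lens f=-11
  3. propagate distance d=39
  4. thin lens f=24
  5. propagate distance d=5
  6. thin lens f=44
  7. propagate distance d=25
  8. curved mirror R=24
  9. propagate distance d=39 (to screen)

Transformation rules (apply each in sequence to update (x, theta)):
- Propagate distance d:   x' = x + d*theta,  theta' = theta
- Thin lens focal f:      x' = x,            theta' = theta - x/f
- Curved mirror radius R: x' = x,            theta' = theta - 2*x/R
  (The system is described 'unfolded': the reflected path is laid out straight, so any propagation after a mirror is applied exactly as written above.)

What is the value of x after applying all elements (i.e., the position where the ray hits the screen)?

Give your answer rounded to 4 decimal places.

Initial: x=-2.0000 theta=-0.1000
After 1 (propagate distance d=14): x=-3.4000 theta=-0.1000
After 2 (thin lens f=-11): x=-3.4000 theta=-9/22 (≈-0.4091)
After 3 (propagate distance d=39): x=-2129/110 (≈-19.3545) theta=-9/22 (≈-0.4091)
After 4 (thin lens f=24): x=-2129/110 (≈-19.3545) theta=1049/2640 (≈0.3973)
After 5 (propagate distance d=5): x=-45851/2640 (≈-17.3678) theta=1049/2640 (≈0.3973)
After 6 (thin lens f=44): x=-45851/2640 (≈-17.3678) theta=30669/38720 (≈0.7921)
After 7 (propagate distance d=25): x=282731/116160 (≈2.4340) theta=30669/38720 (≈0.7921)
After 8 (curved mirror R=24): x=282731/116160 (≈2.4340) theta=821353/1393920 (≈0.5892)
After 9 (propagate distance d=39 (to screen)): x=3936171/154880 (≈25.4143) theta=821353/1393920 (≈0.5892)
Rounded to 4 decimal places: x = 25.4143

Answer: 25.4143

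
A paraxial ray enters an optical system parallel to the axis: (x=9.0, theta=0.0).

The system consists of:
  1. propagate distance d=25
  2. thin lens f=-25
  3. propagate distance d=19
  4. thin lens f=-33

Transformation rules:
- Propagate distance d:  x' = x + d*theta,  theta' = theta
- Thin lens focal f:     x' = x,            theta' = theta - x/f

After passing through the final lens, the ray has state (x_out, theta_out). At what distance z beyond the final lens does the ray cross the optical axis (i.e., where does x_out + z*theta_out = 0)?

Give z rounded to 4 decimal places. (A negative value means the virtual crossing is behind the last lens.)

Answer: -18.8571

Derivation:
Initial: x=9.0000 theta=0.0000
After 1 (propagate distance d=25): x=9.0000 theta=0.0000
After 2 (thin lens f=-25): x=9.0000 theta=0.3600
After 3 (propagate distance d=19): x=15.8400 theta=0.3600
After 4 (thin lens f=-33): x=15.8400 theta=0.8400
z_focus = -x_out/theta_out = -(15.8400)/(0.8400) = -132/7 ≈ -18.8571
Rounded to 4 decimal places: z = -18.8571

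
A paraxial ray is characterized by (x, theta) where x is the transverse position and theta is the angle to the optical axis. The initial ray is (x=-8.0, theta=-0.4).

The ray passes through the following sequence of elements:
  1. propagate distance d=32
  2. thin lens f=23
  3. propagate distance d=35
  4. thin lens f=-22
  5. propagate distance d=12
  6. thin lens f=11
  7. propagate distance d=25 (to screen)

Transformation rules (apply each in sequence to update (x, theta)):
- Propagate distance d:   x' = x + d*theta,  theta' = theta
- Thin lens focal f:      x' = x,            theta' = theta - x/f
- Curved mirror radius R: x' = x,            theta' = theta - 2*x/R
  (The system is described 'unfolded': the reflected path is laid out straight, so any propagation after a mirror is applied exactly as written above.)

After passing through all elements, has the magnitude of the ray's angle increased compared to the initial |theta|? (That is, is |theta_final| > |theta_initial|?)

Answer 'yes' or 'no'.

Answer: no

Derivation:
Initial: x=-8.0000 theta=-0.4000
After 1 (propagate distance d=32): x=-20.8000 theta=-0.4000
After 2 (thin lens f=23): x=-20.8000 theta=58/115 (≈0.5043)
After 3 (propagate distance d=35): x=-362/115 (≈-3.1478) theta=58/115 (≈0.5043)
After 4 (thin lens f=-22): x=-362/115 (≈-3.1478) theta=457/1265 (≈0.3613)
After 5 (propagate distance d=12): x=1502/1265 (≈1.1874) theta=457/1265 (≈0.3613)
After 6 (thin lens f=11): x=1502/1265 (≈1.1874) theta=705/2783 (≈0.2533)
After 7 (propagate distance d=25 (to screen)): x=104647/13915 (≈7.5204) theta=705/2783 (≈0.2533)
|theta_initial|=0.4000 |theta_final|=705/2783 (≈0.2533) -> not increased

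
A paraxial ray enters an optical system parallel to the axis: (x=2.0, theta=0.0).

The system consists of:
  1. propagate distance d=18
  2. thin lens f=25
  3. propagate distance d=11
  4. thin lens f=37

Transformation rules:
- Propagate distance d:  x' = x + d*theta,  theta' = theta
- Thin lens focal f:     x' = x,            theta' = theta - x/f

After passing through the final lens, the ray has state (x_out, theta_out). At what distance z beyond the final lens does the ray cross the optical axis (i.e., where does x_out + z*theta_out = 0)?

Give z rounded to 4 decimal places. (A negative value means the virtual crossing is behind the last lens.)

Answer: 10.1569

Derivation:
Initial: x=2.0000 theta=0.0000
After 1 (propagate distance d=18): x=2.0000 theta=0.0000
After 2 (thin lens f=25): x=2.0000 theta=-0.0800
After 3 (propagate distance d=11): x=1.1200 theta=-0.0800
After 4 (thin lens f=37): x=1.1200 theta=-102/925 (≈-0.1103)
z_focus = -x_out/theta_out = -(1.1200)/(-102/925) = 518/51 ≈ 10.1569
Rounded to 4 decimal places: z = 10.1569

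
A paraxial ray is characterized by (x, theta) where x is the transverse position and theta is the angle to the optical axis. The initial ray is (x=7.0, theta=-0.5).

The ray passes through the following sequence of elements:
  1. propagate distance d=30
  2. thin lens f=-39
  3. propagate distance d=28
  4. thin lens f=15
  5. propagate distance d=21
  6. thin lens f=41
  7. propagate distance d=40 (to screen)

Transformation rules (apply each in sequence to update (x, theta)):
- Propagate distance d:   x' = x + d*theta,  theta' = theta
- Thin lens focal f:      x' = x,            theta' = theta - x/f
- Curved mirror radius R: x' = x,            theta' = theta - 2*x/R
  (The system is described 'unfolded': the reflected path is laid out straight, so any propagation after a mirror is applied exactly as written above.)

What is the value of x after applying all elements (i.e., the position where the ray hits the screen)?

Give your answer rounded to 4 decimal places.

Answer: 45.6873

Derivation:
Initial: x=7.0000 theta=-0.5000
After 1 (propagate distance d=30): x=-8.0000 theta=-0.5000
After 2 (thin lens f=-39): x=-8.0000 theta=-55/78 (≈-0.7051)
After 3 (propagate distance d=28): x=-1082/39 (≈-27.7436) theta=-55/78 (≈-0.7051)
After 4 (thin lens f=15): x=-1082/39 (≈-27.7436) theta=103/90 (≈1.1444)
After 5 (propagate distance d=21): x=-1447/390 (≈-3.7103) theta=103/90 (≈1.1444)
After 6 (thin lens f=41): x=-1447/390 (≈-3.7103) theta=5924/4797 (≈1.2349)
After 7 (propagate distance d=40 (to screen)): x=2191619/47970 (≈45.6873) theta=5924/4797 (≈1.2349)
Rounded to 4 decimal places: x = 45.6873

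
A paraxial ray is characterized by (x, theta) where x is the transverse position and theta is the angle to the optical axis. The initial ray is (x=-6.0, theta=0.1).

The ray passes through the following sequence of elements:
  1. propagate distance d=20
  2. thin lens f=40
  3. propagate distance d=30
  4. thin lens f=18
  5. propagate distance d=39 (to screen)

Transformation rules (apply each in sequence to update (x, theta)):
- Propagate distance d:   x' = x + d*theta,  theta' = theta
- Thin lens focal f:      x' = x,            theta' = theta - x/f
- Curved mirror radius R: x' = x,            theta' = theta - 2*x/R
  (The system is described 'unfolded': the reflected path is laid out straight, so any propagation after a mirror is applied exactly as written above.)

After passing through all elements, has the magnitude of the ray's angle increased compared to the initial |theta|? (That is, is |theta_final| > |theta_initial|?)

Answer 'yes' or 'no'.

Answer: no

Derivation:
Initial: x=-6.0000 theta=0.1000
After 1 (propagate distance d=20): x=-4.0000 theta=0.1000
After 2 (thin lens f=40): x=-4.0000 theta=0.2000
After 3 (propagate distance d=30): x=2.0000 theta=0.2000
After 4 (thin lens f=18): x=2.0000 theta=4/45 (≈0.0889)
After 5 (propagate distance d=39 (to screen)): x=82/15 (≈5.4667) theta=4/45 (≈0.0889)
|theta_initial|=0.1000 |theta_final|=4/45 (≈0.0889) -> not increased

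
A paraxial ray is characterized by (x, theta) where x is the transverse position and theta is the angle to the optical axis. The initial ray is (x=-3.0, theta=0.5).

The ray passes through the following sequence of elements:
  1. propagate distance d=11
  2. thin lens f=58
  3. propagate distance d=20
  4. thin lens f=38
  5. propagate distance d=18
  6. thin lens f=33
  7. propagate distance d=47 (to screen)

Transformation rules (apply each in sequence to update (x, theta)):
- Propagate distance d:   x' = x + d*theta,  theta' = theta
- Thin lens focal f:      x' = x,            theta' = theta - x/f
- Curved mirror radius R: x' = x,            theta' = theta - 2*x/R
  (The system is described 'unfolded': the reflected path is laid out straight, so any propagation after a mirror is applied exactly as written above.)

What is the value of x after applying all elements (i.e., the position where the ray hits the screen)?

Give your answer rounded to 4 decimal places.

Initial: x=-3.0000 theta=0.5000
After 1 (propagate distance d=11): x=2.5000 theta=0.5000
After 2 (thin lens f=58): x=2.5000 theta=53/116 (≈0.4569)
After 3 (propagate distance d=20): x=675/58 (≈11.6379) theta=53/116 (≈0.4569)
After 4 (thin lens f=38): x=675/58 (≈11.6379) theta=83/551 (≈0.1506)
After 5 (propagate distance d=18): x=15813/1102 (≈14.3494) theta=83/551 (≈0.1506)
After 6 (thin lens f=33): x=15813/1102 (≈14.3494) theta=-3445/12122 (≈-0.2842)
After 7 (propagate distance d=47 (to screen)): x=6014/6061 (≈0.9922) theta=-3445/12122 (≈-0.2842)
Rounded to 4 decimal places: x = 0.9922

Answer: 0.9922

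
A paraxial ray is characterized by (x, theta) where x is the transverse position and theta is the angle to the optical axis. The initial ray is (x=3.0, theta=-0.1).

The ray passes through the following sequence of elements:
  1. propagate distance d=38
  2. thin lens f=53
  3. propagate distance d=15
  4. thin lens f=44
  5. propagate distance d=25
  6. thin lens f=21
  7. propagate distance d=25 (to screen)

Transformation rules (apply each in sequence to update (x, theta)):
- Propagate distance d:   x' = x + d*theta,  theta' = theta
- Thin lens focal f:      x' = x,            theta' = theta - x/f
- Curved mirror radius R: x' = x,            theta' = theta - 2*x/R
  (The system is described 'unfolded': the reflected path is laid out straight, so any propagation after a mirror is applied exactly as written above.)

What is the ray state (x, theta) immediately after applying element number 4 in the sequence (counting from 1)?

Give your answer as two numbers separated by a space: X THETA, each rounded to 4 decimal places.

Initial: x=3.0000 theta=-0.1000
After 1 (propagate distance d=38): x=-0.8000 theta=-0.1000
After 2 (thin lens f=53): x=-0.8000 theta=-9/106 (≈-0.0849)
After 3 (propagate distance d=15): x=-1099/530 (≈-2.0736) theta=-9/106 (≈-0.0849)
After 4 (thin lens f=44): x=-1099/530 (≈-2.0736) theta=-881/23320 (≈-0.0378)
Rounded to 4 decimal places: x = -2.0736, theta = -0.0378

Answer: -2.0736 -0.0378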